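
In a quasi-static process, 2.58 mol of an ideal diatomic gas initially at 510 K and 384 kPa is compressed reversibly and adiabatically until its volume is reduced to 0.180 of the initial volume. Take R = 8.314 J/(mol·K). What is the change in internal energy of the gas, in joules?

V₁ = nRT₁/P₁ = 2.58×8.314×510/384 = 28.5 L.
Adiabatic: TV^(γ−1) = const ⇒ T₂ = 510×(5.56)^0.400 = 1010 K; PV^γ = const ⇒ P₂ = 4240 kPa.
For an ideal gas ΔU = nCvΔT with Cv = (5/2)R = 20.8 J/(mol·K).
ΔU = 2.58×20.8×(1010−510) = 27000 J.

27000 J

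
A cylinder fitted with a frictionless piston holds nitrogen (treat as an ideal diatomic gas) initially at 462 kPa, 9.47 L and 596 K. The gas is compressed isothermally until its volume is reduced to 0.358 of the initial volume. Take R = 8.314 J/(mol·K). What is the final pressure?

Isothermal: T stays 596 K; PV = const ⇒ V₂ = 3.39 L, P₂ = 1290 kPa.

1290 kPa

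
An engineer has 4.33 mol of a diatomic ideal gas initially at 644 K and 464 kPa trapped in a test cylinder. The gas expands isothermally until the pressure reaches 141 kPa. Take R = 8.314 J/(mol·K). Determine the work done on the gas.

-27600 J

V₁ = nRT₁/P₁ = 4.33×8.314×644/464 = 50.0 L.
Isothermal: T stays 644 K; PV = const ⇒ V₂ = 164 L, P₂ = 141 kPa.
W = nRT ln(V₂/V₁) = 4.33×8.314×644×ln(3.29) = 27600 J.
Work done on the gas = −W_by = -27600 J.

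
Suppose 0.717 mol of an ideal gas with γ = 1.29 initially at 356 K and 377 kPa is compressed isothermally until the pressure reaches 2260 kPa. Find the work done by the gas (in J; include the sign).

V₁ = nRT₁/P₁ = 0.717×8.314×356/377 = 5.63 L.
Isothermal: T stays 356 K; PV = const ⇒ V₂ = 0.939 L, P₂ = 2260 kPa.
W = nRT ln(V₂/V₁) = 0.717×8.314×356×ln(0.167) = -3800 J.

-3800 J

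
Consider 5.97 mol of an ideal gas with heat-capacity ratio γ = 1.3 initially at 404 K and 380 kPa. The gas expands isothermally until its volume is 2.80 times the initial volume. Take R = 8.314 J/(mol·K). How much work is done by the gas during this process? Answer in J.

20600 J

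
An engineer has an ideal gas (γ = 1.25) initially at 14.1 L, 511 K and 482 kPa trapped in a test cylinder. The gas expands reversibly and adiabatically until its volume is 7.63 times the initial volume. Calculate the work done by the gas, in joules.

n = P₁V₁/(RT₁) = 482×14.1/(8.314×511) = 1.60 mol.
Adiabatic: TV^(γ−1) = const ⇒ T₂ = 511×(0.131)^0.250 = 307 K; PV^γ = const ⇒ P₂ = 38.0 kPa.
ΔU = nCvΔT = 1.60×33.3×(307−511) = -10800 J.
Q = 0 for an adiabatic process, so W = −ΔU = 10800 J.

10800 J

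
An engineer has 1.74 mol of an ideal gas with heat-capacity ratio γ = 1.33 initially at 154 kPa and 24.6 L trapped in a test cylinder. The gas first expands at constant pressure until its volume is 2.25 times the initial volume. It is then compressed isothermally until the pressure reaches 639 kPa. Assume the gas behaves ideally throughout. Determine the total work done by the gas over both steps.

-7390 J

T₁ = P₁V₁/(nR) = 154×24.6/(1.74×8.314) = 262 K.
Step 1 — Isobaric: P stays 154 kPa; V/T = const ⇒ T₂ = 589 K, V₂ = 55.4 L.
W = PΔV = 154×(55.4−24.6) kPa·L = 4740 J.
ΔU = nCvΔT = 1.74×25.2×(589−262) = 14300 J.
Q = ΔU + W = nCpΔT = 19100 J.
State after step 1: P = 154 kPa, V = 55.4 L, T = 589 K.
Step 2 — Isothermal: T stays 589 K; PV = const ⇒ V₂ = 13.3 L, P₂ = 639 kPa.
ΔU = 0 (ideal gas, T constant).
W = nRT ln(V₂/V₁) = 1.74×8.314×589×ln(0.241) = -12100 J.
Q = ΔU + W = -12100 J.
Net over both steps: W = -7390 J, Q = 6960 J, ΔU = 14300 J.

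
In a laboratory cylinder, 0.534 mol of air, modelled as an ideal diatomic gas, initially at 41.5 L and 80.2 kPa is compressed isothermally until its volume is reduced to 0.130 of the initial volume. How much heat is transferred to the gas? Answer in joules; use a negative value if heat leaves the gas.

-6790 J

T₁ = P₁V₁/(nR) = 80.2×41.5/(0.534×8.314) = 750 K.
Isothermal: T stays 750 K; PV = const ⇒ V₂ = 5.40 L, P₂ = 617 kPa.
ΔU = 0 (ideal gas, T constant).
W = nRT ln(V₂/V₁) = 0.534×8.314×750×ln(0.130) = -6790 J.
Q = ΔU + W = -6790 J.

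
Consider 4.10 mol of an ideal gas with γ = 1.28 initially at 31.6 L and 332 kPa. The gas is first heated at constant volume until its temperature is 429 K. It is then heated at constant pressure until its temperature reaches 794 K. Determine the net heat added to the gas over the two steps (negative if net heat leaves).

71600 J

T₁ = P₁V₁/(nR) = 332×31.6/(4.10×8.314) = 308 K.
Step 1 — Isochoric: V stays 31.6 L; P/T = const ⇒ T₂ = 429 K, P₂ = 463 kPa.
W = 0 (no volume change).
ΔU = nCvΔT = 4.10×29.7×(429−308) = 14800 J.
Q = ΔU = 14800 J.
State after step 1: P = 463 kPa, V = 31.6 L, T = 429 K.
Step 2 — Isobaric: P stays 463 kPa; V/T = const ⇒ T₂ = 794 K, V₂ = 58.5 L.
W = PΔV = 463×(58.5−31.6) kPa·L = 12400 J.
ΔU = nCvΔT = 4.10×29.7×(794−429) = 44400 J.
Q = ΔU + W = nCpΔT = 56900 J.
Net over both steps: W = 12400 J, Q = 71600 J, ΔU = 59200 J.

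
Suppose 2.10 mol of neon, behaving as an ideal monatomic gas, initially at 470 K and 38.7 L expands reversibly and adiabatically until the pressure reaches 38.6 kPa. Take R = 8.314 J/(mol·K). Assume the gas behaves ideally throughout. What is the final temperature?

P₁ = nRT₁/V₁ = 2.10×8.314×470/38.7 = 212 kPa.
Adiabatic: T₂/T₁ = (P₂/P₁)^((γ−1)/γ) ⇒ T₂ = 470×(0.182)^0.400 = 238 K; V₂ = 108 L.

238 K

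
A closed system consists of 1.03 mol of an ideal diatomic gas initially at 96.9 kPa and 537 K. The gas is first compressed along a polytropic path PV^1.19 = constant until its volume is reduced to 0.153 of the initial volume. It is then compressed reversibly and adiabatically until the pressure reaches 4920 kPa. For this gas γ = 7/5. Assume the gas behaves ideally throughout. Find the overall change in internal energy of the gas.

V₁ = nRT₁/P₁ = 1.03×8.314×537/96.9 = 47.5 L.
Step 1 — Polytropic n=1.19: T₂ = T₁(V₁/V₂)^(n−1) = 537×(6.54)^0.19 = 767 K; P₂ = P₁(V₁/V₂)^n = 905 kPa.
W = (P₁V₁−P₂V₂)/(n−1) = (96.9×47.5−905×7.26)/0.19 = -10400 J.
ΔU = nCvΔT = 1.03×20.8×(767−537) = 4930 J.
Q = ΔU + W = -5450 J.
State after step 1: P = 905 kPa, V = 7.26 L, T = 767 K.
Step 2 — Adiabatic: T₂/T₁ = (P₂/P₁)^((γ−1)/γ) ⇒ T₂ = 767×(5.44)^0.286 = 1240 K; V₂ = 2.17 L.
ΔU = nCvΔT = 1.03×20.8×(1240−767) = 10200 J.
Q = 0 for an adiabatic process, so W = −ΔU = -10200 J.
Net over both steps: W = -20600 J, Q = -5450 J, ΔU = 15100 J.

15100 J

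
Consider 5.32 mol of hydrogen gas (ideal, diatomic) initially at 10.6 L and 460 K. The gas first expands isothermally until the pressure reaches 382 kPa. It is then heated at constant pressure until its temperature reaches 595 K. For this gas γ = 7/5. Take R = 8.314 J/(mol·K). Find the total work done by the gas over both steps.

P₁ = nRT₁/V₁ = 5.32×8.314×460/10.6 = 1920 kPa.
Step 1 — Isothermal: T stays 460 K; PV = const ⇒ V₂ = 53.3 L, P₂ = 382 kPa.
ΔU = 0 (ideal gas, T constant).
W = nRT ln(V₂/V₁) = 5.32×8.314×460×ln(5.02) = 32800 J.
Q = ΔU + W = 32800 J.
State after step 1: P = 382 kPa, V = 53.3 L, T = 460 K.
Step 2 — Isobaric: P stays 382 kPa; V/T = const ⇒ T₂ = 595 K, V₂ = 68.9 L.
W = PΔV = 382×(68.9−53.3) kPa·L = 5970 J.
ΔU = nCvΔT = 5.32×20.8×(595−460) = 14900 J.
Q = ΔU + W = nCpΔT = 20900 J.
Net over both steps: W = 38800 J, Q = 53700 J, ΔU = 14900 J.

38800 J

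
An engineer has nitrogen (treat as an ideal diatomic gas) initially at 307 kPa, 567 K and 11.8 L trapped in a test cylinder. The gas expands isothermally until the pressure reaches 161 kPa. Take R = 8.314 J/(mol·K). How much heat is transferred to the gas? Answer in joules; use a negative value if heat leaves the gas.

2340 J

n = P₁V₁/(RT₁) = 307×11.8/(8.314×567) = 0.768 mol.
Isothermal: T stays 567 K; PV = const ⇒ V₂ = 22.5 L, P₂ = 161 kPa.
ΔU = 0 (ideal gas, T constant).
W = nRT ln(V₂/V₁) = 0.768×8.314×567×ln(1.91) = 2340 J.
Q = ΔU + W = 2340 J.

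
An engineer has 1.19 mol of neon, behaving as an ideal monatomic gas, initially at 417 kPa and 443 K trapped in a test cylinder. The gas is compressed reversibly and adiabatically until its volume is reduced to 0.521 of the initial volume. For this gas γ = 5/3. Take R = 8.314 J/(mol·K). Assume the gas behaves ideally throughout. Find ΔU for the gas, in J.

V₁ = nRT₁/P₁ = 1.19×8.314×443/417 = 10.5 L.
Adiabatic: TV^(γ−1) = const ⇒ T₂ = 443×(1.92)^0.667 = 684 K; PV^γ = const ⇒ P₂ = 1240 kPa.
For an ideal gas ΔU = nCvΔT with Cv = (3/2)R = 12.5 J/(mol·K).
ΔU = 1.19×12.5×(684−443) = 3580 J.

3580 J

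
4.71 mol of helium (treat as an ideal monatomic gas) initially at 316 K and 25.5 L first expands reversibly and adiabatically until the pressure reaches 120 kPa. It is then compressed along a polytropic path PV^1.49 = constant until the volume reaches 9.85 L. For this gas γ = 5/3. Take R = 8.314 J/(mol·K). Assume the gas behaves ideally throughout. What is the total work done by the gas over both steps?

-12300 J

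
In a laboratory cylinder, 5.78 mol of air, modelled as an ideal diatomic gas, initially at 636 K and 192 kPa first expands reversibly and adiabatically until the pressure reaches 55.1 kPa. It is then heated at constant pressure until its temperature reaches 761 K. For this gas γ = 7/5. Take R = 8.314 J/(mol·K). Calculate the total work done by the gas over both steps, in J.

V₁ = nRT₁/P₁ = 5.78×8.314×636/192 = 159 L.
Step 1 — Adiabatic: T₂/T₁ = (P₂/P₁)^((γ−1)/γ) ⇒ T₂ = 636×(0.287)^0.286 = 445 K; V₂ = 388 L.
ΔU = nCvΔT = 5.78×20.8×(445−636) = -22900 J.
Q = 0 for an adiabatic process, so W = −ΔU = 22900 J.
State after step 1: P = 55.1 kPa, V = 388 L, T = 445 K.
Step 2 — Isobaric: P stays 55.1 kPa; V/T = const ⇒ T₂ = 761 K, V₂ = 664 L.
W = PΔV = 55.1×(664−388) kPa·L = 15200 J.
ΔU = nCvΔT = 5.78×20.8×(761−445) = 37900 J.
Q = ΔU + W = nCpΔT = 53100 J.
Net over both steps: W = 38100 J, Q = 53100 J, ΔU = 15000 J.

38100 J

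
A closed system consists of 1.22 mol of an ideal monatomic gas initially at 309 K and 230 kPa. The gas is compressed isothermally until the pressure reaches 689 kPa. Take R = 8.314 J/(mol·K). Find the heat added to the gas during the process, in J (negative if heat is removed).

V₁ = nRT₁/P₁ = 1.22×8.314×309/230 = 13.6 L.
Isothermal: T stays 309 K; PV = const ⇒ V₂ = 4.55 L, P₂ = 689 kPa.
ΔU = 0 (ideal gas, T constant).
W = nRT ln(V₂/V₁) = 1.22×8.314×309×ln(0.334) = -3440 J.
Q = ΔU + W = -3440 J.

-3440 J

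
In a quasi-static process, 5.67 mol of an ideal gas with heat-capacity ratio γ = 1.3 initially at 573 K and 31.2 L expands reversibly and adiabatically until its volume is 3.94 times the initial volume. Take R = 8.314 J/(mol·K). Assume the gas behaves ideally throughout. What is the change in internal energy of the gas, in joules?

P₁ = nRT₁/V₁ = 5.67×8.314×573/31.2 = 866 kPa.
Adiabatic: TV^(γ−1) = const ⇒ T₂ = 573×(0.254)^0.300 = 380 K; PV^γ = const ⇒ P₂ = 146 kPa.
For an ideal gas ΔU = nCvΔT with Cv = R/(γ−1) = 27.7 J/(mol·K).
ΔU = 5.67×27.7×(380−573) = -30400 J.

-30400 J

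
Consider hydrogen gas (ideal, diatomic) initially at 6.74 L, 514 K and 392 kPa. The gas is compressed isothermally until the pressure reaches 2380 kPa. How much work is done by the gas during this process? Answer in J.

-4770 J

n = P₁V₁/(RT₁) = 392×6.74/(8.314×514) = 0.618 mol.
Isothermal: T stays 514 K; PV = const ⇒ V₂ = 1.11 L, P₂ = 2380 kPa.
W = nRT ln(V₂/V₁) = 0.618×8.314×514×ln(0.165) = -4770 J.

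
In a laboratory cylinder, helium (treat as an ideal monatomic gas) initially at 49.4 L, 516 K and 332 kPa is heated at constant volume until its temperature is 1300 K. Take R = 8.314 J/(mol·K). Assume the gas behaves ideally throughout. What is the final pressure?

836 kPa

Isochoric: V stays 49.4 L; P/T = const ⇒ T₂ = 1300 K, P₂ = 836 kPa.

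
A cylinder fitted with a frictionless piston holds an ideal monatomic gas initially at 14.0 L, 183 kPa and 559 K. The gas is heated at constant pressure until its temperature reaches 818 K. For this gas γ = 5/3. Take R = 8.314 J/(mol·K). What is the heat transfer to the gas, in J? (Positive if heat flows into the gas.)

2970 J

n = P₁V₁/(RT₁) = 183×14.0/(8.314×559) = 0.551 mol.
Isobaric: P stays 183 kPa; V/T = const ⇒ T₂ = 818 K, V₂ = 20.5 L.
W = PΔV = 183×(20.5−14.0) kPa·L = 1190 J.
ΔU = nCvΔT = 0.551×12.5×(818−559) = 1780 J.
Q = ΔU + W = nCpΔT = 2970 J.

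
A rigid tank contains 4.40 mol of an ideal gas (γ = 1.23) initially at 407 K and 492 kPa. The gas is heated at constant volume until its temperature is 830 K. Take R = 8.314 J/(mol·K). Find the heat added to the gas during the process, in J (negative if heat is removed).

V₁ = nRT₁/P₁ = 4.40×8.314×407/492 = 30.3 L.
Isochoric: V stays 30.3 L; P/T = const ⇒ T₂ = 830 K, P₂ = 1000 kPa.
W = 0 (no volume change).
ΔU = nCvΔT = 4.40×36.1×(830−407) = 67300 J.
Q = ΔU = 67300 J.

67300 J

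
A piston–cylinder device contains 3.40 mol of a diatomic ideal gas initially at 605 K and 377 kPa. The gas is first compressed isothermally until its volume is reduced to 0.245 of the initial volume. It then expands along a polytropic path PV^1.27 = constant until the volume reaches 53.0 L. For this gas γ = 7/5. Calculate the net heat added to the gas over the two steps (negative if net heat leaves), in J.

-17000 J

V₁ = nRT₁/P₁ = 3.40×8.314×605/377 = 45.4 L.
Step 1 — Isothermal: T stays 605 K; PV = const ⇒ V₂ = 11.1 L, P₂ = 1540 kPa.
ΔU = 0 (ideal gas, T constant).
W = nRT ln(V₂/V₁) = 3.40×8.314×605×ln(0.245) = -24100 J.
Q = ΔU + W = -24100 J.
State after step 1: P = 1540 kPa, V = 11.1 L, T = 605 K.
Step 2 — Polytropic n=1.27: T₂ = T₁(V₁/V₂)^(n−1) = 605×(0.210)^0.27 = 397 K; P₂ = P₁(V₁/V₂)^n = 212 kPa.
W = (P₁V₁−P₂V₂)/(n−1) = (1540×11.1−212×53.0)/0.27 = 21800 J.
ΔU = nCvΔT = 3.40×20.8×(397−605) = -14700 J.
Q = ΔU + W = 7080 J.
Net over both steps: W = -2260 J, Q = -17000 J, ΔU = -14700 J.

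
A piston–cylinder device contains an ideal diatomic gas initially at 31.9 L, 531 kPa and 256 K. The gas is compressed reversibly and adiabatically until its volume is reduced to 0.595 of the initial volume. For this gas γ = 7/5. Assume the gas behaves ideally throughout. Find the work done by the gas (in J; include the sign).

-9770 J

n = P₁V₁/(RT₁) = 531×31.9/(8.314×256) = 7.96 mol.
Adiabatic: TV^(γ−1) = const ⇒ T₂ = 256×(1.68)^0.400 = 315 K; PV^γ = const ⇒ P₂ = 1100 kPa.
ΔU = nCvΔT = 7.96×20.8×(315−256) = 9770 J.
Q = 0 for an adiabatic process, so W = −ΔU = -9770 J.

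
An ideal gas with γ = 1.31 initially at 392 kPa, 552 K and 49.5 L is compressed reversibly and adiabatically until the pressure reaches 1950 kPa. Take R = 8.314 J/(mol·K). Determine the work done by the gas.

n = P₁V₁/(RT₁) = 392×49.5/(8.314×552) = 4.23 mol.
Adiabatic: T₂/T₁ = (P₂/P₁)^((γ−1)/γ) ⇒ T₂ = 552×(4.97)^0.237 = 807 K; V₂ = 14.5 L.
ΔU = nCvΔT = 4.23×26.8×(807−552) = 28900 J.
Q = 0 for an adiabatic process, so W = −ΔU = -28900 J.

-28900 J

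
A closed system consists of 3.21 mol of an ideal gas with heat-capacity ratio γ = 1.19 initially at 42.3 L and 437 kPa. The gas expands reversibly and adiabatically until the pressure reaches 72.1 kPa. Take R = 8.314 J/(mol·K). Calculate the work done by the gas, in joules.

T₁ = P₁V₁/(nR) = 437×42.3/(3.21×8.314) = 693 K.
Adiabatic: T₂/T₁ = (P₂/P₁)^((γ−1)/γ) ⇒ T₂ = 693×(0.165)^0.160 = 519 K; V₂ = 192 L.
ΔU = nCvΔT = 3.21×43.8×(519−693) = -24300 J.
Q = 0 for an adiabatic process, so W = −ΔU = 24300 J.

24300 J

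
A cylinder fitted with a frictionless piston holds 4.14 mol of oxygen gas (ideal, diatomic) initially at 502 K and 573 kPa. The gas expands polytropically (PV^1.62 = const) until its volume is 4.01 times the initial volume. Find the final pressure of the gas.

V₁ = nRT₁/P₁ = 4.14×8.314×502/573 = 30.2 L.
Polytropic n=1.62: T₂ = T₁(V₁/V₂)^(n−1) = 502×(0.249)^0.62 = 212 K; P₂ = P₁(V₁/V₂)^n = 60.4 kPa.

60.4 kPa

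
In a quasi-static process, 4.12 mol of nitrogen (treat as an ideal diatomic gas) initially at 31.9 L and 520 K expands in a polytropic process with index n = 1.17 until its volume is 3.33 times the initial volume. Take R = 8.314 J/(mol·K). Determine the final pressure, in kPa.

P₁ = nRT₁/V₁ = 4.12×8.314×520/31.9 = 558 kPa.
Polytropic n=1.17: T₂ = T₁(V₁/V₂)^(n−1) = 520×(0.300)^0.17 = 424 K; P₂ = P₁(V₁/V₂)^n = 137 kPa.

137 kPa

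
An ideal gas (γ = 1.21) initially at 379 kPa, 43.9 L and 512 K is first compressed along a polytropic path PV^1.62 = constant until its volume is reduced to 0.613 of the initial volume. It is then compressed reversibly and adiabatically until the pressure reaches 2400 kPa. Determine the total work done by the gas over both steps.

n = P₁V₁/(RT₁) = 379×43.9/(8.314×512) = 3.91 mol.
Step 1 — Polytropic n=1.62: T₂ = T₁(V₁/V₂)^(n−1) = 512×(1.63)^0.62 = 693 K; P₂ = P₁(V₁/V₂)^n = 837 kPa.
W = (P₁V₁−P₂V₂)/(n−1) = (379×43.9−837×26.9)/0.62 = -9510 J.
ΔU = nCvΔT = 3.91×39.6×(693−512) = 28100 J.
Q = ΔU + W = 18600 J.
State after step 1: P = 837 kPa, V = 26.9 L, T = 693 K.
Step 2 — Adiabatic: T₂/T₁ = (P₂/P₁)^((γ−1)/γ) ⇒ T₂ = 693×(2.87)^0.174 = 833 K; V₂ = 11.3 L.
ΔU = nCvΔT = 3.91×39.6×(833−693) = 21500 J.
Q = 0 for an adiabatic process, so W = −ΔU = -21500 J.
Net over both steps: W = -31000 J, Q = 18600 J, ΔU = 49600 J.

-31000 J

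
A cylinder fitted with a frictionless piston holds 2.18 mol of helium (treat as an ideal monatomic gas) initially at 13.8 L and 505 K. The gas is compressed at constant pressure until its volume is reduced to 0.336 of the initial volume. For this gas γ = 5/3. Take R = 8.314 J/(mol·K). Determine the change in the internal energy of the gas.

P₁ = nRT₁/V₁ = 2.18×8.314×505/13.8 = 663 kPa.
Isobaric: P stays 663 kPa; V/T = const ⇒ T₂ = 170 K, V₂ = 4.64 L.
For an ideal gas ΔU = nCvΔT with Cv = (3/2)R = 12.5 J/(mol·K).
ΔU = 2.18×12.5×(170−505) = -9120 J.

-9120 J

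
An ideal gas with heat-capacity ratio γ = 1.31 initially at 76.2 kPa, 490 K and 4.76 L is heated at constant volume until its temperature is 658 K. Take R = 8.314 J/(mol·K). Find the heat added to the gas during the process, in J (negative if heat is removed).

n = P₁V₁/(RT₁) = 76.2×4.76/(8.314×490) = 0.0890 mol.
Isochoric: V stays 4.76 L; P/T = const ⇒ T₂ = 658 K, P₂ = 102 kPa.
W = 0 (no volume change).
ΔU = nCvΔT = 0.0890×26.8×(658−490) = 401 J.
Q = ΔU = 401 J.

401 J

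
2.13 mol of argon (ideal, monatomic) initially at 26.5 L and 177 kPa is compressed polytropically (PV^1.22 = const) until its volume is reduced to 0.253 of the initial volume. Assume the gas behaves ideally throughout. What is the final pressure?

T₁ = P₁V₁/(nR) = 177×26.5/(2.13×8.314) = 265 K.
Polytropic n=1.22: T₂ = T₁(V₁/V₂)^(n−1) = 265×(3.95)^0.22 = 358 K; P₂ = P₁(V₁/V₂)^n = 947 kPa.

947 kPa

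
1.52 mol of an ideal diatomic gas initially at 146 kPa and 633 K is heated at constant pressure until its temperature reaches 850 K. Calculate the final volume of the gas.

73.6 L

V₁ = nRT₁/P₁ = 1.52×8.314×633/146 = 54.8 L.
Isobaric: P stays 146 kPa; V/T = const ⇒ T₂ = 850 K, V₂ = 73.6 L.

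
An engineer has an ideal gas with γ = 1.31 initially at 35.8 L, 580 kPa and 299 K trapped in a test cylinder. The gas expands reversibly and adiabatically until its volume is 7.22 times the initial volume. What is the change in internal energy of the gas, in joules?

n = P₁V₁/(RT₁) = 580×35.8/(8.314×299) = 8.35 mol.
Adiabatic: TV^(γ−1) = const ⇒ T₂ = 299×(0.139)^0.310 = 162 K; PV^γ = const ⇒ P₂ = 43.5 kPa.
For an ideal gas ΔU = nCvΔT with Cv = R/(γ−1) = 26.8 J/(mol·K).
ΔU = 8.35×26.8×(162−299) = -30700 J.

-30700 J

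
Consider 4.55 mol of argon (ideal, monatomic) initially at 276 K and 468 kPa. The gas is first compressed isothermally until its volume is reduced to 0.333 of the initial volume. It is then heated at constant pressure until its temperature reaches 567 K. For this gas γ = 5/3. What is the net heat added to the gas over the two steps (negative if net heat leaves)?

16000 J

V₁ = nRT₁/P₁ = 4.55×8.314×276/468 = 22.3 L.
Step 1 — Isothermal: T stays 276 K; PV = const ⇒ V₂ = 7.43 L, P₂ = 1410 kPa.
ΔU = 0 (ideal gas, T constant).
W = nRT ln(V₂/V₁) = 4.55×8.314×276×ln(0.333) = -11500 J.
Q = ΔU + W = -11500 J.
State after step 1: P = 1410 kPa, V = 7.43 L, T = 276 K.
Step 2 — Isobaric: P stays 1410 kPa; V/T = const ⇒ T₂ = 567 K, V₂ = 15.3 L.
W = PΔV = 1410×(15.3−7.43) kPa·L = 11000 J.
ΔU = nCvΔT = 4.55×12.5×(567−276) = 16500 J.
Q = ΔU + W = nCpΔT = 27500 J.
Net over both steps: W = -473 J, Q = 16000 J, ΔU = 16500 J.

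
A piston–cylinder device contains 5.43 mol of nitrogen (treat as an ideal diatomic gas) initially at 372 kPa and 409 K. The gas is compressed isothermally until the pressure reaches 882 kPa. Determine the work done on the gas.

15900 J

V₁ = nRT₁/P₁ = 5.43×8.314×409/372 = 49.6 L.
Isothermal: T stays 409 K; PV = const ⇒ V₂ = 20.9 L, P₂ = 882 kPa.
W = nRT ln(V₂/V₁) = 5.43×8.314×409×ln(0.422) = -15900 J.
Work done on the gas = −W_by = 15900 J.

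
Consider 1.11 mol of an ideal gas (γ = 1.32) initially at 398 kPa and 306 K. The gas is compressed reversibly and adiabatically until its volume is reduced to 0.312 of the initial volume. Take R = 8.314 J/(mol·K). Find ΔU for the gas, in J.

V₁ = nRT₁/P₁ = 1.11×8.314×306/398 = 7.10 L.
Adiabatic: TV^(γ−1) = const ⇒ T₂ = 306×(3.21)^0.320 = 444 K; PV^γ = const ⇒ P₂ = 1850 kPa.
For an ideal gas ΔU = nCvΔT with Cv = R/(γ−1) = 26.0 J/(mol·K).
ΔU = 1.11×26.0×(444−306) = 3990 J.

3990 J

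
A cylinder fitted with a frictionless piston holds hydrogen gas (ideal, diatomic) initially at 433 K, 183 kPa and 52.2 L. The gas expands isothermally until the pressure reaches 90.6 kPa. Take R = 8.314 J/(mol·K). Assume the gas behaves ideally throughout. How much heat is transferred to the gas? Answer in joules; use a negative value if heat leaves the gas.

6720 J

n = P₁V₁/(RT₁) = 183×52.2/(8.314×433) = 2.65 mol.
Isothermal: T stays 433 K; PV = const ⇒ V₂ = 105 L, P₂ = 90.6 kPa.
ΔU = 0 (ideal gas, T constant).
W = nRT ln(V₂/V₁) = 2.65×8.314×433×ln(2.02) = 6720 J.
Q = ΔU + W = 6720 J.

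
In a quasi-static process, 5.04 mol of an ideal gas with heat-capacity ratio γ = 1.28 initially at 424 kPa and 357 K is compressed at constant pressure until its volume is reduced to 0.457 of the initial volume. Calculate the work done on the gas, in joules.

V₁ = nRT₁/P₁ = 5.04×8.314×357/424 = 35.3 L.
Isobaric: P stays 424 kPa; V/T = const ⇒ T₂ = 163 K, V₂ = 16.1 L.
W = PΔV = 424×(16.1−35.3) kPa·L = -8120 J.
Work done on the gas = −W_by = 8120 J.

8120 J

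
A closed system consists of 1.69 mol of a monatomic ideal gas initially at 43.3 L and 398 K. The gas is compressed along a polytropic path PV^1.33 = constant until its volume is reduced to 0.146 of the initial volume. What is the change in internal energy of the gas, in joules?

P₁ = nRT₁/V₁ = 1.69×8.314×398/43.3 = 129 kPa.
Polytropic n=1.33: T₂ = T₁(V₁/V₂)^(n−1) = 398×(6.85)^0.33 = 751 K; P₂ = P₁(V₁/V₂)^n = 1670 kPa.
For an ideal gas ΔU = nCvΔT with Cv = (3/2)R = 12.5 J/(mol·K).
ΔU = 1.69×12.5×(751−398) = 7440 J.

7440 J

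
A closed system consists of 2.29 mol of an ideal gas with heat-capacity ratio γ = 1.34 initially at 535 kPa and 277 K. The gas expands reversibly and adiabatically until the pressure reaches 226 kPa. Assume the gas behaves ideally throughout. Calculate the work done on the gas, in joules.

V₁ = nRT₁/P₁ = 2.29×8.314×277/535 = 9.86 L.
Adiabatic: T₂/T₁ = (P₂/P₁)^((γ−1)/γ) ⇒ T₂ = 277×(0.422)^0.254 = 223 K; V₂ = 18.8 L.
ΔU = nCvΔT = 2.29×24.5×(223−277) = -3050 J.
Q = 0 for an adiabatic process, so W = −ΔU = 3050 J.
Work done on the gas = −W_by = -3050 J.

-3050 J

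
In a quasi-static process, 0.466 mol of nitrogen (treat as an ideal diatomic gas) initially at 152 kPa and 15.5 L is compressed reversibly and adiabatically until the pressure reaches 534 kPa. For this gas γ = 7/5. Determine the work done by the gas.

T₁ = P₁V₁/(nR) = 152×15.5/(0.466×8.314) = 608 K.
Adiabatic: T₂/T₁ = (P₂/P₁)^((γ−1)/γ) ⇒ T₂ = 608×(3.51)^0.286 = 871 K; V₂ = 6.32 L.
ΔU = nCvΔT = 0.466×20.8×(871−608) = 2540 J.
Q = 0 for an adiabatic process, so W = −ΔU = -2540 J.

-2540 J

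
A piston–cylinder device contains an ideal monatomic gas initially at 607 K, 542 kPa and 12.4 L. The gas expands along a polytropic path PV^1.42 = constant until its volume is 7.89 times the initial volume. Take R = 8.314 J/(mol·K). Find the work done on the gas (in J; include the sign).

n = P₁V₁/(RT₁) = 542×12.4/(8.314×607) = 1.33 mol.
Polytropic n=1.42: T₂ = T₁(V₁/V₂)^(n−1) = 607×(0.127)^0.42 = 255 K; P₂ = P₁(V₁/V₂)^n = 28.9 kPa.
W = (P₁V₁−P₂V₂)/(n−1) = (542×12.4−28.9×97.8)/0.42 = 9280 J.
Work done on the gas = −W_by = -9280 J.

-9280 J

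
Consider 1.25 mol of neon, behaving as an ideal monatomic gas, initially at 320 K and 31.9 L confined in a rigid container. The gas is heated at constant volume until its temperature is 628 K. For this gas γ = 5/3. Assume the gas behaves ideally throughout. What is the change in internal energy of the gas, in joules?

4800 J

P₁ = nRT₁/V₁ = 1.25×8.314×320/31.9 = 104 kPa.
Isochoric: V stays 31.9 L; P/T = const ⇒ T₂ = 628 K, P₂ = 205 kPa.
For an ideal gas ΔU = nCvΔT with Cv = (3/2)R = 12.5 J/(mol·K).
ΔU = 1.25×12.5×(628−320) = 4800 J.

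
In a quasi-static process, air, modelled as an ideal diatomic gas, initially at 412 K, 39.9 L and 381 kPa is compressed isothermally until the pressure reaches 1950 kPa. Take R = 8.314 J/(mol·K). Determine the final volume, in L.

7.80 L

Isothermal: T stays 412 K; PV = const ⇒ V₂ = 7.80 L, P₂ = 1950 kPa.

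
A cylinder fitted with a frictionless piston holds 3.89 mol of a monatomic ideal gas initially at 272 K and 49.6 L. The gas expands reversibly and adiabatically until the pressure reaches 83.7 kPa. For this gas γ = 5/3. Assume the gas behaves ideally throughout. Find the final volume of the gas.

P₁ = nRT₁/V₁ = 3.89×8.314×272/49.6 = 177 kPa.
Adiabatic: T₂/T₁ = (P₂/P₁)^((γ−1)/γ) ⇒ T₂ = 272×(0.472)^0.400 = 201 K; V₂ = 77.8 L.

77.8 L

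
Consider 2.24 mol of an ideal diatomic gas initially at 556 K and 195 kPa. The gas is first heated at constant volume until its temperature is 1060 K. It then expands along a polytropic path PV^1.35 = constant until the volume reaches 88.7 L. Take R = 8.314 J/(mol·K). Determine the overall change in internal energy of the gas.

V₁ = nRT₁/P₁ = 2.24×8.314×556/195 = 53.1 L.
Step 1 — Isochoric: V stays 53.1 L; P/T = const ⇒ T₂ = 1060 K, P₂ = 372 kPa.
W = 0 (no volume change).
ΔU = nCvΔT = 2.24×20.8×(1060−556) = 23500 J.
Q = ΔU = 23500 J.
State after step 1: P = 372 kPa, V = 53.1 L, T = 1060 K.
Step 2 — Polytropic n=1.35: T₂ = T₁(V₁/V₂)^(n−1) = 1060×(0.599)^0.35 = 886 K; P₂ = P₁(V₁/V₂)^n = 186 kPa.
W = (P₁V₁−P₂V₂)/(n−1) = (372×53.1−186×88.7)/0.35 = 9270 J.
ΔU = nCvΔT = 2.24×20.8×(886−1060) = -8110 J.
Q = ΔU + W = 1160 J.
Net over both steps: W = 9270 J, Q = 24600 J, ΔU = 15400 J.

15400 J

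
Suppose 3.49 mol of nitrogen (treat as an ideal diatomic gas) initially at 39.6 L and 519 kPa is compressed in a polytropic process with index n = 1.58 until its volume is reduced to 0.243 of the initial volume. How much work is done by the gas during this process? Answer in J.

-45100 J

T₁ = P₁V₁/(nR) = 519×39.6/(3.49×8.314) = 708 K.
Polytropic n=1.58: T₂ = T₁(V₁/V₂)^(n−1) = 708×(4.12)^0.58 = 1610 K; P₂ = P₁(V₁/V₂)^n = 4850 kPa.
W = (P₁V₁−P₂V₂)/(n−1) = (519×39.6−4850×9.62)/0.58 = -45100 J.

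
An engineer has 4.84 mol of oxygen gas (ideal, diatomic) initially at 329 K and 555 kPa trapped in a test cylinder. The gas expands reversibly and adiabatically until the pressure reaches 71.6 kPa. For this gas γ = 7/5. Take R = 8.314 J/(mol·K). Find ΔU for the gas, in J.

-14700 J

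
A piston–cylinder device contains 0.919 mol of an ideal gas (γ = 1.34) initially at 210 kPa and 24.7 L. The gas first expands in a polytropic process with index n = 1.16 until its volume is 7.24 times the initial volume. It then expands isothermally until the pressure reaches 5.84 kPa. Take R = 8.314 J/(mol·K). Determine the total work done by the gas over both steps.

T₁ = P₁V₁/(nR) = 210×24.7/(0.919×8.314) = 679 K.
Step 1 — Polytropic n=1.16: T₂ = T₁(V₁/V₂)^(n−1) = 679×(0.138)^0.16 = 495 K; P₂ = P₁(V₁/V₂)^n = 21.1 kPa.
W = (P₁V₁−P₂V₂)/(n−1) = (210×24.7−21.1×179)/0.16 = 8800 J.
ΔU = nCvΔT = 0.919×24.5×(495−679) = -4140 J.
Q = ΔU + W = 4660 J.
State after step 1: P = 21.1 kPa, V = 179 L, T = 495 K.
Step 2 — Isothermal: T stays 495 K; PV = const ⇒ V₂ = 647 L, P₂ = 5.84 kPa.
ΔU = 0 (ideal gas, T constant).
W = nRT ln(V₂/V₁) = 0.919×8.314×495×ln(3.62) = 4860 J.
Q = ΔU + W = 4860 J.
Net over both steps: W = 13700 J, Q = 9520 J, ΔU = -4140 J.

13700 J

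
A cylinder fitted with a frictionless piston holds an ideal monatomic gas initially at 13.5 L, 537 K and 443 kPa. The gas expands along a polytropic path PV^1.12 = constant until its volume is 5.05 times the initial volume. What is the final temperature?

442 K

Polytropic n=1.12: T₂ = T₁(V₁/V₂)^(n−1) = 537×(0.198)^0.12 = 442 K; P₂ = P₁(V₁/V₂)^n = 72.2 kPa.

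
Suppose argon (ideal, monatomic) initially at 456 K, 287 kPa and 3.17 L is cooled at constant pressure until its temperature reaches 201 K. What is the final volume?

1.40 L

Isobaric: P stays 287 kPa; V/T = const ⇒ T₂ = 201 K, V₂ = 1.40 L.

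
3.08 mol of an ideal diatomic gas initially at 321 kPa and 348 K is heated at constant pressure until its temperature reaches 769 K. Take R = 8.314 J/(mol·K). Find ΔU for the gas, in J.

27000 J

V₁ = nRT₁/P₁ = 3.08×8.314×348/321 = 27.8 L.
Isobaric: P stays 321 kPa; V/T = const ⇒ T₂ = 769 K, V₂ = 61.3 L.
For an ideal gas ΔU = nCvΔT with Cv = (5/2)R = 20.8 J/(mol·K).
ΔU = 3.08×20.8×(769−348) = 27000 J.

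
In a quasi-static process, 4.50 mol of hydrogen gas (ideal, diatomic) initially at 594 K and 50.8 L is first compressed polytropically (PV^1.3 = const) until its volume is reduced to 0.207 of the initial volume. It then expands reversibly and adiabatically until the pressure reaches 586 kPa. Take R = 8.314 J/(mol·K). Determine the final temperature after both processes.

P₁ = nRT₁/V₁ = 4.50×8.314×594/50.8 = 437 kPa.
Step 1 — Polytropic n=1.3: T₂ = T₁(V₁/V₂)^(n−1) = 594×(4.83)^0.30 = 953 K; P₂ = P₁(V₁/V₂)^n = 3390 kPa.
W = (P₁V₁−P₂V₂)/(n−1) = (437×50.8−3390×10.5)/0.30 = -44700 J.
ΔU = nCvΔT = 4.50×20.8×(953−594) = 33600 J.
Q = ΔU + W = -11200 J.
State after step 1: P = 3390 kPa, V = 10.5 L, T = 953 K.
Step 2 — Adiabatic: T₂/T₁ = (P₂/P₁)^((γ−1)/γ) ⇒ T₂ = 953×(0.173)^0.286 = 577 K; V₂ = 36.8 L.
ΔU = nCvΔT = 4.50×20.8×(577−953) = -35100 J.
Q = 0 for an adiabatic process, so W = −ΔU = 35100 J.
Net over both steps: W = -9600 J, Q = -11200 J, ΔU = -1590 J.

577 K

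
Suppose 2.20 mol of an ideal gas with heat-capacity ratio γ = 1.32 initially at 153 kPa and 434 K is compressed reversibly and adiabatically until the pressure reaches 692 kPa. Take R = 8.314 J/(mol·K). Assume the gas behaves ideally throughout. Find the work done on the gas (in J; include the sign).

11000 J

V₁ = nRT₁/P₁ = 2.20×8.314×434/153 = 51.9 L.
Adiabatic: T₂/T₁ = (P₂/P₁)^((γ−1)/γ) ⇒ T₂ = 434×(4.52)^0.242 = 626 K; V₂ = 16.5 L.
ΔU = nCvΔT = 2.20×26.0×(626−434) = 11000 J.
Q = 0 for an adiabatic process, so W = −ΔU = -11000 J.
Work done on the gas = −W_by = 11000 J.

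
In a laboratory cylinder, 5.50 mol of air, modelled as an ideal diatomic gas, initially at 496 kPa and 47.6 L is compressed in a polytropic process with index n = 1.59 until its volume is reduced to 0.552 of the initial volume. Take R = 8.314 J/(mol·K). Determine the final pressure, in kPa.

1280 kPa

T₁ = P₁V₁/(nR) = 496×47.6/(5.50×8.314) = 516 K.
Polytropic n=1.59: T₂ = T₁(V₁/V₂)^(n−1) = 516×(1.81)^0.59 = 733 K; P₂ = P₁(V₁/V₂)^n = 1280 kPa.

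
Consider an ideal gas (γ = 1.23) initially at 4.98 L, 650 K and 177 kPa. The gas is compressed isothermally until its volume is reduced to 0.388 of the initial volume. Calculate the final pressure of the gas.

Isothermal: T stays 650 K; PV = const ⇒ V₂ = 1.93 L, P₂ = 456 kPa.

456 kPa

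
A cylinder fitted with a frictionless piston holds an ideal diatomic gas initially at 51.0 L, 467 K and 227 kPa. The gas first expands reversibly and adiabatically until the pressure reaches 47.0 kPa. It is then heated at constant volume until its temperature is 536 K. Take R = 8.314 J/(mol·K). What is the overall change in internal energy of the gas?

n = P₁V₁/(RT₁) = 227×51.0/(8.314×467) = 2.98 mol.
Step 1 — Adiabatic: T₂/T₁ = (P₂/P₁)^((γ−1)/γ) ⇒ T₂ = 467×(0.207)^0.286 = 298 K; V₂ = 157 L.
ΔU = nCvΔT = 2.98×20.8×(298−467) = -10500 J.
Q = 0 for an adiabatic process, so W = −ΔU = 10500 J.
State after step 1: P = 47.0 kPa, V = 157 L, T = 298 K.
Step 2 — Isochoric: V stays 157 L; P/T = const ⇒ T₂ = 536 K, P₂ = 84.6 kPa.
W = 0 (no volume change).
ΔU = nCvΔT = 2.98×20.8×(536−298) = 14800 J.
Q = ΔU = 14800 J.
Net over both steps: W = 10500 J, Q = 14800 J, ΔU = 4280 J.

4280 J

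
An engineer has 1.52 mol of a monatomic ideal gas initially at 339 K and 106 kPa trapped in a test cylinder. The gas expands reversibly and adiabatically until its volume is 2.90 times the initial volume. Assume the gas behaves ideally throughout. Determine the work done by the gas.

3270 J

V₁ = nRT₁/P₁ = 1.52×8.314×339/106 = 40.4 L.
Adiabatic: TV^(γ−1) = const ⇒ T₂ = 339×(0.345)^0.667 = 167 K; PV^γ = const ⇒ P₂ = 18.0 kPa.
ΔU = nCvΔT = 1.52×12.5×(167−339) = -3270 J.
Q = 0 for an adiabatic process, so W = −ΔU = 3270 J.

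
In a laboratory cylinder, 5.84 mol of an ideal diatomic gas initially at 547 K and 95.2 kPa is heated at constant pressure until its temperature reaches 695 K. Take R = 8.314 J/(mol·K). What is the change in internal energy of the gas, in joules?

18000 J

V₁ = nRT₁/P₁ = 5.84×8.314×547/95.2 = 279 L.
Isobaric: P stays 95.2 kPa; V/T = const ⇒ T₂ = 695 K, V₂ = 354 L.
For an ideal gas ΔU = nCvΔT with Cv = (5/2)R = 20.8 J/(mol·K).
ΔU = 5.84×20.8×(695−547) = 18000 J.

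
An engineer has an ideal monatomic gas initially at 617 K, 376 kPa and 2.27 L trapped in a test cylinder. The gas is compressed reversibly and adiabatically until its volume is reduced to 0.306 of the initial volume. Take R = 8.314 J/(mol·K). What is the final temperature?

1360 K

Adiabatic: TV^(γ−1) = const ⇒ T₂ = 617×(3.27)^0.667 = 1360 K; PV^γ = const ⇒ P₂ = 2710 kPa.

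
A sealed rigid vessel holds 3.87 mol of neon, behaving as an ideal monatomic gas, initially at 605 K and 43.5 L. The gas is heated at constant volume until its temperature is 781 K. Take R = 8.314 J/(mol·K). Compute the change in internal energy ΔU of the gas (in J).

P₁ = nRT₁/V₁ = 3.87×8.314×605/43.5 = 447 kPa.
Isochoric: V stays 43.5 L; P/T = const ⇒ T₂ = 781 K, P₂ = 578 kPa.
For an ideal gas ΔU = nCvΔT with Cv = (3/2)R = 12.5 J/(mol·K).
ΔU = 3.87×12.5×(781−605) = 8490 J.

8490 J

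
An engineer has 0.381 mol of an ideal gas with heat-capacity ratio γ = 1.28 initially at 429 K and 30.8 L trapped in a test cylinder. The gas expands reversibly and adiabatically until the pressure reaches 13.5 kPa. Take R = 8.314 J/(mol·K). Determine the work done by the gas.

1110 J

P₁ = nRT₁/V₁ = 0.381×8.314×429/30.8 = 44.1 kPa.
Adiabatic: T₂/T₁ = (P₂/P₁)^((γ−1)/γ) ⇒ T₂ = 429×(0.306)^0.219 = 331 K; V₂ = 77.7 L.
ΔU = nCvΔT = 0.381×29.7×(331−429) = -1110 J.
Q = 0 for an adiabatic process, so W = −ΔU = 1110 J.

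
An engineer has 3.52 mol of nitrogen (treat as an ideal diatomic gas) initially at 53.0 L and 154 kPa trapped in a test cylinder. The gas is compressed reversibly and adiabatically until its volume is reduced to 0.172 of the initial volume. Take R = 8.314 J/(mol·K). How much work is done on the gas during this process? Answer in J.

20900 J

T₁ = P₁V₁/(nR) = 154×53.0/(3.52×8.314) = 279 K.
Adiabatic: TV^(γ−1) = const ⇒ T₂ = 279×(5.81)^0.400 = 564 K; PV^γ = const ⇒ P₂ = 1810 kPa.
ΔU = nCvΔT = 3.52×20.8×(564−279) = 20900 J.
Q = 0 for an adiabatic process, so W = −ΔU = -20900 J.
Work done on the gas = −W_by = 20900 J.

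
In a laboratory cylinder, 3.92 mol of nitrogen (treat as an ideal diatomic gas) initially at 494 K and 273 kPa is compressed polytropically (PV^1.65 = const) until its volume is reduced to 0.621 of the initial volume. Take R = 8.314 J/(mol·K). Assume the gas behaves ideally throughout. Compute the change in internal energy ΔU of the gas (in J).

14600 J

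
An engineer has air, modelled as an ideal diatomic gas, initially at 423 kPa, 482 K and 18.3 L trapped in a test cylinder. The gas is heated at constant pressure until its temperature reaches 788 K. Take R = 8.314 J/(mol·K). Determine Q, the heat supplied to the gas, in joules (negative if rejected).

17200 J

n = P₁V₁/(RT₁) = 423×18.3/(8.314×482) = 1.93 mol.
Isobaric: P stays 423 kPa; V/T = const ⇒ T₂ = 788 K, V₂ = 29.9 L.
W = PΔV = 423×(29.9−18.3) kPa·L = 4910 J.
ΔU = nCvΔT = 1.93×20.8×(788−482) = 12300 J.
Q = ΔU + W = nCpΔT = 17200 J.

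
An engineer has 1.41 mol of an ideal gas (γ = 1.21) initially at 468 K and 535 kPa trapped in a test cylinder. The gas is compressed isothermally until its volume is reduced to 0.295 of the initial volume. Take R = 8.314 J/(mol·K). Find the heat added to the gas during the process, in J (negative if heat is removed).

-6700 J

V₁ = nRT₁/P₁ = 1.41×8.314×468/535 = 10.3 L.
Isothermal: T stays 468 K; PV = const ⇒ V₂ = 3.03 L, P₂ = 1810 kPa.
ΔU = 0 (ideal gas, T constant).
W = nRT ln(V₂/V₁) = 1.41×8.314×468×ln(0.295) = -6700 J.
Q = ΔU + W = -6700 J.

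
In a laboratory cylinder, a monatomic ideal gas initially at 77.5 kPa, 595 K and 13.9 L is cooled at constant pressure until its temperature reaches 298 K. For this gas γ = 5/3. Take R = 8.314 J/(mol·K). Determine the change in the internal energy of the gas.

-807 J

n = P₁V₁/(RT₁) = 77.5×13.9/(8.314×595) = 0.218 mol.
Isobaric: P stays 77.5 kPa; V/T = const ⇒ T₂ = 298 K, V₂ = 6.96 L.
For an ideal gas ΔU = nCvΔT with Cv = (3/2)R = 12.5 J/(mol·K).
ΔU = 0.218×12.5×(298−595) = -807 J.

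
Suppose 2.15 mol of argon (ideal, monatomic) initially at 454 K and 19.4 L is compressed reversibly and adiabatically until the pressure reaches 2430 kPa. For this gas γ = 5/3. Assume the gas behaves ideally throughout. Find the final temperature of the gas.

918 K

P₁ = nRT₁/V₁ = 2.15×8.314×454/19.4 = 418 kPa.
Adiabatic: T₂/T₁ = (P₂/P₁)^((γ−1)/γ) ⇒ T₂ = 454×(5.81)^0.400 = 918 K; V₂ = 6.75 L.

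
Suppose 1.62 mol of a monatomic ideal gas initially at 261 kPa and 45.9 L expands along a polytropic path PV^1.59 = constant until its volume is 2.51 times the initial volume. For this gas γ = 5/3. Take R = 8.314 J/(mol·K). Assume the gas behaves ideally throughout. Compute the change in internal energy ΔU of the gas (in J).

-7530 J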